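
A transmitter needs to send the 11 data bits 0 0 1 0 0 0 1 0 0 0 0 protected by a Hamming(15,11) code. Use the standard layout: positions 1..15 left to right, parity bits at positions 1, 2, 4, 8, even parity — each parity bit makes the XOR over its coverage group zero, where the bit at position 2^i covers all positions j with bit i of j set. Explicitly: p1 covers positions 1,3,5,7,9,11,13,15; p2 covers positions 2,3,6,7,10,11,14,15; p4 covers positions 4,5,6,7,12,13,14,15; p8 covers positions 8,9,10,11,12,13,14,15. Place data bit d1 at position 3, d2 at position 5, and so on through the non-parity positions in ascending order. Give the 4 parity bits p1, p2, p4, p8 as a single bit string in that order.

1011

Place data bits at non-power-of-two positions: b3=0, b5=0, b6=1, b7=0, b9=0, b10=0, b11=1, b12=0, b13=0, b14=0, b15=0.
p1 = XOR of data positions {3,5,7,9,11,13,15} = 0⊕0⊕0⊕0⊕1⊕0⊕0 = 1
p2 = XOR of data positions {3,6,7,10,11,14,15} = 0⊕1⊕0⊕0⊕1⊕0⊕0 = 0
p4 = XOR of data positions {5,6,7,12,13,14,15} = 0⊕1⊕0⊕0⊕0⊕0⊕0 = 1
p8 = XOR of data positions {9,10,11,12,13,14,15} = 0⊕0⊕1⊕0⊕0⊕0⊕0 = 1
Parity bits p1,p2,p4,p8 = 1011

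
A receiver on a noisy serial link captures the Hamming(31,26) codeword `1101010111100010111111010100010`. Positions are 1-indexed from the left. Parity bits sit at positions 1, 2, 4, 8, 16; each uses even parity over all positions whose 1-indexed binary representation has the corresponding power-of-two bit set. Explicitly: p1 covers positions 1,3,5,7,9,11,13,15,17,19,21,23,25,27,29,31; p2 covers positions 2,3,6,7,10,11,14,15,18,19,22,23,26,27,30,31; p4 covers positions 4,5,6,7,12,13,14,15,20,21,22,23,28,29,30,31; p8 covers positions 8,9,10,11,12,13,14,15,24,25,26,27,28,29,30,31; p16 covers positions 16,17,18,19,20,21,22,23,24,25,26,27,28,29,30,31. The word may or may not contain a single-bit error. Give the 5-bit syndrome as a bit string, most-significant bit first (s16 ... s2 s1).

10101

s1: b1⊕b3⊕b5⊕b7⊕b9⊕b11⊕b13⊕b15⊕b17⊕b19⊕b21⊕b23⊕b25⊕b27⊕b29⊕b31 = 1⊕0⊕0⊕0⊕1⊕1⊕0⊕1⊕1⊕1⊕1⊕0⊕0⊕0⊕0⊕0 = 1
s2: b2⊕b3⊕b6⊕b7⊕b10⊕b11⊕b14⊕b15⊕b18⊕b19⊕b22⊕b23⊕b26⊕b27⊕b30⊕b31 = 1⊕0⊕1⊕0⊕1⊕1⊕0⊕1⊕1⊕1⊕1⊕0⊕1⊕0⊕1⊕0 = 0
s4: b4⊕b5⊕b6⊕b7⊕b12⊕b13⊕b14⊕b15⊕b20⊕b21⊕b22⊕b23⊕b28⊕b29⊕b30⊕b31 = 1⊕0⊕1⊕0⊕0⊕0⊕0⊕1⊕1⊕1⊕1⊕0⊕0⊕0⊕1⊕0 = 1
s8: b8⊕b9⊕b10⊕b11⊕b12⊕b13⊕b14⊕b15⊕b24⊕b25⊕b26⊕b27⊕b28⊕b29⊕b30⊕b31 = 1⊕1⊕1⊕1⊕0⊕0⊕0⊕1⊕1⊕0⊕1⊕0⊕0⊕0⊕1⊕0 = 0
s16: b16⊕b17⊕b18⊕b19⊕b20⊕b21⊕b22⊕b23⊕b24⊕b25⊕b26⊕b27⊕b28⊕b29⊕b30⊕b31 = 0⊕1⊕1⊕1⊕1⊕1⊕1⊕0⊕1⊕0⊕1⊕0⊕0⊕0⊕1⊕0 = 1
Syndrome (s16...s1) = 10101 → position 21.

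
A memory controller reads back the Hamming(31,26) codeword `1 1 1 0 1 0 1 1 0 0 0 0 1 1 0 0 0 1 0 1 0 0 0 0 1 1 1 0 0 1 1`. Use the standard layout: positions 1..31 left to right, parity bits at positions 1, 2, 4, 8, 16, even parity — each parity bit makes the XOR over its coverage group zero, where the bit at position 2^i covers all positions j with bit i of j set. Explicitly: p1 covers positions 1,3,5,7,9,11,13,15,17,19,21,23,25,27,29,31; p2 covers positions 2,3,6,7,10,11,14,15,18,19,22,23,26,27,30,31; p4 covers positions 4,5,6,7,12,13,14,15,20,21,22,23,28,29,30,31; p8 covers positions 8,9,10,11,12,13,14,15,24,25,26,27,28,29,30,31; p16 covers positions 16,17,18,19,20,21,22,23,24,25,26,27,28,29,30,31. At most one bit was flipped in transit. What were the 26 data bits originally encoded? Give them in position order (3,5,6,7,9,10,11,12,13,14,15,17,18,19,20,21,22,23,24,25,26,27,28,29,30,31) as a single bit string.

11010000110010101001110011

s1: b1⊕b3⊕b5⊕b7⊕b9⊕b11⊕b13⊕b15⊕b17⊕b19⊕b21⊕b23⊕b25⊕b27⊕b29⊕b31 = 1⊕1⊕1⊕1⊕0⊕0⊕1⊕0⊕0⊕0⊕0⊕0⊕1⊕1⊕0⊕1 = 0
s2: b2⊕b3⊕b6⊕b7⊕b10⊕b11⊕b14⊕b15⊕b18⊕b19⊕b22⊕b23⊕b26⊕b27⊕b30⊕b31 = 1⊕1⊕0⊕1⊕0⊕0⊕1⊕0⊕1⊕0⊕0⊕0⊕1⊕1⊕1⊕1 = 1
s4: b4⊕b5⊕b6⊕b7⊕b12⊕b13⊕b14⊕b15⊕b20⊕b21⊕b22⊕b23⊕b28⊕b29⊕b30⊕b31 = 0⊕1⊕0⊕1⊕0⊕1⊕1⊕0⊕1⊕0⊕0⊕0⊕0⊕0⊕1⊕1 = 1
s8: b8⊕b9⊕b10⊕b11⊕b12⊕b13⊕b14⊕b15⊕b24⊕b25⊕b26⊕b27⊕b28⊕b29⊕b30⊕b31 = 1⊕0⊕0⊕0⊕0⊕1⊕1⊕0⊕0⊕1⊕1⊕1⊕0⊕0⊕1⊕1 = 0
s16: b16⊕b17⊕b18⊕b19⊕b20⊕b21⊕b22⊕b23⊕b24⊕b25⊕b26⊕b27⊕b28⊕b29⊕b30⊕b31 = 0⊕0⊕1⊕0⊕1⊕0⊕0⊕0⊕0⊕1⊕1⊕1⊕0⊕0⊕1⊕1 = 1
Syndrome (s16...s1) = 10110 → position 22.
Flip bit 22: corrected codeword = 1110101100001100010101001110011
Data bits at positions 3,5,6,7,9,10,11,12,13,14,15,17,18,19,20,21,22,23,24,25,26,27,28,29,30,31: 11010000110010101001110011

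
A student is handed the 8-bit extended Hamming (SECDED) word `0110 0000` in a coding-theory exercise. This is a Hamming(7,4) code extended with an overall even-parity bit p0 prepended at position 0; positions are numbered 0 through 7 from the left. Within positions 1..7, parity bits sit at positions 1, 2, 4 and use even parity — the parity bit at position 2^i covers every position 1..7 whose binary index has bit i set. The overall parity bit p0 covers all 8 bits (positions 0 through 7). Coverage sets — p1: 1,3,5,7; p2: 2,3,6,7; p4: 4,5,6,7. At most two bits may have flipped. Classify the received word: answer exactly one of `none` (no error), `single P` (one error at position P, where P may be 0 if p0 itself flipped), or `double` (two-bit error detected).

double

s1: b1⊕b3⊕b5⊕b7 = 1⊕0⊕0⊕0 = 1
s2: b2⊕b3⊕b6⊕b7 = 1⊕0⊕0⊕0 = 1
s4: b4⊕b5⊕b6⊕b7 = 0⊕0⊕0⊕0 = 0
Syndrome (s4...s1) = 011 → position 3.
Overall parity (XOR of all 8 bits, including p0): 0⊕1⊕1⊕0⊕0⊕0⊕0⊕0 = 0
Overall=0, syndrome position=3 → double-bit error detected (uncorrectable).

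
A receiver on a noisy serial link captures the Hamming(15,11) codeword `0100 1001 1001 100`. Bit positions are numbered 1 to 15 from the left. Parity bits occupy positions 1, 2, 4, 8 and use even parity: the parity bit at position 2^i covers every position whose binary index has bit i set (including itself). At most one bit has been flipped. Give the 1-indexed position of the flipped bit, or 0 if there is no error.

s1: b1⊕b3⊕b5⊕b7⊕b9⊕b11⊕b13⊕b15 = 0⊕0⊕1⊕0⊕1⊕0⊕1⊕0 = 1
s2: b2⊕b3⊕b6⊕b7⊕b10⊕b11⊕b14⊕b15 = 1⊕0⊕0⊕0⊕0⊕0⊕0⊕0 = 1
s4: b4⊕b5⊕b6⊕b7⊕b12⊕b13⊕b14⊕b15 = 0⊕1⊕0⊕0⊕1⊕1⊕0⊕0 = 1
s8: b8⊕b9⊕b10⊕b11⊕b12⊕b13⊕b14⊕b15 = 1⊕1⊕0⊕0⊕1⊕1⊕0⊕0 = 0
Syndrome (s8...s1) = 0111 → position 7.

7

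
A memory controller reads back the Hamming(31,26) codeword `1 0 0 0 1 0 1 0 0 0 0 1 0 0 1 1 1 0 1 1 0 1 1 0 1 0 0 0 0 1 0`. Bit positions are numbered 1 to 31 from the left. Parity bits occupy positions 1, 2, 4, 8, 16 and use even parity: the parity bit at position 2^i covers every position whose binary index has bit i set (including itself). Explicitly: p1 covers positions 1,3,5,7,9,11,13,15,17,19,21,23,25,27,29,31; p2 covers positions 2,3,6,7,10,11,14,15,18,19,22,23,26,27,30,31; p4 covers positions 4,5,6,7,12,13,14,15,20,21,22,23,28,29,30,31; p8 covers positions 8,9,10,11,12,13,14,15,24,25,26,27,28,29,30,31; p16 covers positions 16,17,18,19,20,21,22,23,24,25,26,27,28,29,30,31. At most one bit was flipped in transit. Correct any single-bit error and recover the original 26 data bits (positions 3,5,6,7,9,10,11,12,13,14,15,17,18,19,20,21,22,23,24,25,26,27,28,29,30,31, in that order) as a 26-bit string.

01010001001101101101000010

s1: b1⊕b3⊕b5⊕b7⊕b9⊕b11⊕b13⊕b15⊕b17⊕b19⊕b21⊕b23⊕b25⊕b27⊕b29⊕b31 = 1⊕0⊕1⊕1⊕0⊕0⊕0⊕1⊕1⊕1⊕0⊕1⊕1⊕0⊕0⊕0 = 0
s2: b2⊕b3⊕b6⊕b7⊕b10⊕b11⊕b14⊕b15⊕b18⊕b19⊕b22⊕b23⊕b26⊕b27⊕b30⊕b31 = 0⊕0⊕0⊕1⊕0⊕0⊕0⊕1⊕0⊕1⊕1⊕1⊕0⊕0⊕1⊕0 = 0
s4: b4⊕b5⊕b6⊕b7⊕b12⊕b13⊕b14⊕b15⊕b20⊕b21⊕b22⊕b23⊕b28⊕b29⊕b30⊕b31 = 0⊕1⊕0⊕1⊕1⊕0⊕0⊕1⊕1⊕0⊕1⊕1⊕0⊕0⊕1⊕0 = 0
s8: b8⊕b9⊕b10⊕b11⊕b12⊕b13⊕b14⊕b15⊕b24⊕b25⊕b26⊕b27⊕b28⊕b29⊕b30⊕b31 = 0⊕0⊕0⊕0⊕1⊕0⊕0⊕1⊕0⊕1⊕0⊕0⊕0⊕0⊕1⊕0 = 0
s16: b16⊕b17⊕b18⊕b19⊕b20⊕b21⊕b22⊕b23⊕b24⊕b25⊕b26⊕b27⊕b28⊕b29⊕b30⊕b31 = 1⊕1⊕0⊕1⊕1⊕0⊕1⊕1⊕0⊕1⊕0⊕0⊕0⊕0⊕1⊕0 = 0
Syndrome (s16...s1) = 00000 → position 0 (no error).
No correction needed.
Data bits at positions 3,5,6,7,9,10,11,12,13,14,15,17,18,19,20,21,22,23,24,25,26,27,28,29,30,31: 01010001001101101101000010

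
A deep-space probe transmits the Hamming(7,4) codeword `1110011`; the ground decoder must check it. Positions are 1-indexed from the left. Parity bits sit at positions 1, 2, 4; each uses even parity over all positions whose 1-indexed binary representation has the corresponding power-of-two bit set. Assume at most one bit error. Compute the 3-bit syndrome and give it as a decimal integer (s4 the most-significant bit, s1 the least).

1

s1: b1⊕b3⊕b5⊕b7 = 1⊕1⊕0⊕1 = 1
s2: b2⊕b3⊕b6⊕b7 = 1⊕1⊕1⊕1 = 0
s4: b4⊕b5⊕b6⊕b7 = 0⊕0⊕1⊕1 = 0
Syndrome (s4...s1) = 001 → position 1.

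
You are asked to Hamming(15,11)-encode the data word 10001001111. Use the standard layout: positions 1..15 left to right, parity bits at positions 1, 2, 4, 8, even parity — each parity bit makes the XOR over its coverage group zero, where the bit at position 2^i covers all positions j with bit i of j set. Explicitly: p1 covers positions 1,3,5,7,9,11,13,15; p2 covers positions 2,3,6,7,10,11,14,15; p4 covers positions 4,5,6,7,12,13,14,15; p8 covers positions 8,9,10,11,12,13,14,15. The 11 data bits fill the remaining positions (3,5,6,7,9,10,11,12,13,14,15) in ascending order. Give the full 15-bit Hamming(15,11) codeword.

Place data bits at non-power-of-two positions: b3=1, b5=0, b6=0, b7=0, b9=1, b10=0, b11=0, b12=1, b13=1, b14=1, b15=1.
p1 = XOR of data positions {3,5,7,9,11,13,15} = 1⊕0⊕0⊕1⊕0⊕1⊕1 = 0
p2 = XOR of data positions {3,6,7,10,11,14,15} = 1⊕0⊕0⊕0⊕0⊕1⊕1 = 1
p4 = XOR of data positions {5,6,7,12,13,14,15} = 0⊕0⊕0⊕1⊕1⊕1⊕1 = 0
p8 = XOR of data positions {9,10,11,12,13,14,15} = 1⊕0⊕0⊕1⊕1⊕1⊕1 = 1
Codeword b1..b15 = 011000011001111

011000011001111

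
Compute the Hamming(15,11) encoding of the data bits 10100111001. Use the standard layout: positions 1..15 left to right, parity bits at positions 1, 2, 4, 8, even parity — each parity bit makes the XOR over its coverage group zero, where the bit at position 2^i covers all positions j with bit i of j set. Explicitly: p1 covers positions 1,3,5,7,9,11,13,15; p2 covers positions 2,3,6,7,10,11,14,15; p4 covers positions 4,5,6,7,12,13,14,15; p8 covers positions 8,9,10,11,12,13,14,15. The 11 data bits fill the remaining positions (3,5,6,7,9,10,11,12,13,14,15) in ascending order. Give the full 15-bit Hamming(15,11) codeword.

111101000111001

Place data bits at non-power-of-two positions: b3=1, b5=0, b6=1, b7=0, b9=0, b10=1, b11=1, b12=1, b13=0, b14=0, b15=1.
p1 = XOR of data positions {3,5,7,9,11,13,15} = 1⊕0⊕0⊕0⊕1⊕0⊕1 = 1
p2 = XOR of data positions {3,6,7,10,11,14,15} = 1⊕1⊕0⊕1⊕1⊕0⊕1 = 1
p4 = XOR of data positions {5,6,7,12,13,14,15} = 0⊕1⊕0⊕1⊕0⊕0⊕1 = 1
p8 = XOR of data positions {9,10,11,12,13,14,15} = 0⊕1⊕1⊕1⊕0⊕0⊕1 = 0
Codeword b1..b15 = 111101000111001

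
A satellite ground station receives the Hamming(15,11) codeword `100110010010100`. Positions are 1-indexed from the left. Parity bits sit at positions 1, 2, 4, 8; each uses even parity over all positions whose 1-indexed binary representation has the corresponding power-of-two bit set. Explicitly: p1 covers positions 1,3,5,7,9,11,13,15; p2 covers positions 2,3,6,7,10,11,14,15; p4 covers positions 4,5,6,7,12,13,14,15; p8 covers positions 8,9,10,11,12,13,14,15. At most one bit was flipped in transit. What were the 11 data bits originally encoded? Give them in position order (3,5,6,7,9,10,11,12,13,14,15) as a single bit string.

s1: b1⊕b3⊕b5⊕b7⊕b9⊕b11⊕b13⊕b15 = 1⊕0⊕1⊕0⊕0⊕1⊕1⊕0 = 0
s2: b2⊕b3⊕b6⊕b7⊕b10⊕b11⊕b14⊕b15 = 0⊕0⊕0⊕0⊕0⊕1⊕0⊕0 = 1
s4: b4⊕b5⊕b6⊕b7⊕b12⊕b13⊕b14⊕b15 = 1⊕1⊕0⊕0⊕0⊕1⊕0⊕0 = 1
s8: b8⊕b9⊕b10⊕b11⊕b12⊕b13⊕b14⊕b15 = 1⊕0⊕0⊕1⊕0⊕1⊕0⊕0 = 1
Syndrome (s8...s1) = 1110 → position 14.
Flip bit 14: corrected codeword = 100110010010110
Data bits at positions 3,5,6,7,9,10,11,12,13,14,15: 01000010110

01000010110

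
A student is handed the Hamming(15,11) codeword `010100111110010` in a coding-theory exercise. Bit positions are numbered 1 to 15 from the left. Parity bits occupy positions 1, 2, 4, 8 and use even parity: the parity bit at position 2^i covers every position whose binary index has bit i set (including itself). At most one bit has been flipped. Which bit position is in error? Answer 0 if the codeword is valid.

s1: b1⊕b3⊕b5⊕b7⊕b9⊕b11⊕b13⊕b15 = 0⊕0⊕0⊕1⊕1⊕1⊕0⊕0 = 1
s2: b2⊕b3⊕b6⊕b7⊕b10⊕b11⊕b14⊕b15 = 1⊕0⊕0⊕1⊕1⊕1⊕1⊕0 = 1
s4: b4⊕b5⊕b6⊕b7⊕b12⊕b13⊕b14⊕b15 = 1⊕0⊕0⊕1⊕0⊕0⊕1⊕0 = 1
s8: b8⊕b9⊕b10⊕b11⊕b12⊕b13⊕b14⊕b15 = 1⊕1⊕1⊕1⊕0⊕0⊕1⊕0 = 1
Syndrome (s8...s1) = 1111 → position 15.

15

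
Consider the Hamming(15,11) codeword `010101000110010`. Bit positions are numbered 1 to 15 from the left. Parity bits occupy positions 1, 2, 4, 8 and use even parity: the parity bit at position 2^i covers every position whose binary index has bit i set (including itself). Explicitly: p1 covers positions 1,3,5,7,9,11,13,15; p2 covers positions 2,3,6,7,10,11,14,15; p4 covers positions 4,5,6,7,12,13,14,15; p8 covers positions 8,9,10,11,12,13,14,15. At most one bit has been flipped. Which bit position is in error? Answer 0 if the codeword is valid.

s1: b1⊕b3⊕b5⊕b7⊕b9⊕b11⊕b13⊕b15 = 0⊕0⊕0⊕0⊕0⊕1⊕0⊕0 = 1
s2: b2⊕b3⊕b6⊕b7⊕b10⊕b11⊕b14⊕b15 = 1⊕0⊕1⊕0⊕1⊕1⊕1⊕0 = 1
s4: b4⊕b5⊕b6⊕b7⊕b12⊕b13⊕b14⊕b15 = 1⊕0⊕1⊕0⊕0⊕0⊕1⊕0 = 1
s8: b8⊕b9⊕b10⊕b11⊕b12⊕b13⊕b14⊕b15 = 0⊕0⊕1⊕1⊕0⊕0⊕1⊕0 = 1
Syndrome (s8...s1) = 1111 → position 15.

15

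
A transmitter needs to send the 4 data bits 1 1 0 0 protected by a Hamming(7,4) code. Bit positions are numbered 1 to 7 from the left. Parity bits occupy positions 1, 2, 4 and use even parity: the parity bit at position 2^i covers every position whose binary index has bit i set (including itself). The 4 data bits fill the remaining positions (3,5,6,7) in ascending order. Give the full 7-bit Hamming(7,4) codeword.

Place data bits at non-power-of-two positions: b3=1, b5=1, b6=0, b7=0.
p1 = XOR of data positions {3,5,7} = 1⊕1⊕0 = 0
p2 = XOR of data positions {3,6,7} = 1⊕0⊕0 = 1
p4 = XOR of data positions {5,6,7} = 1⊕0⊕0 = 1
Codeword b1..b7 = 0111100

0111100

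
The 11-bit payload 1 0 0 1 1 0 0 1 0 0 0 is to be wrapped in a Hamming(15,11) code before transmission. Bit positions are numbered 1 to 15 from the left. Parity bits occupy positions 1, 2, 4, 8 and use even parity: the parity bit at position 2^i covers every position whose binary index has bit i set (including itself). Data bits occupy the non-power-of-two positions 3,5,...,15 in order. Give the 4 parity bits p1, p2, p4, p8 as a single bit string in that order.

Place data bits at non-power-of-two positions: b3=1, b5=0, b6=0, b7=1, b9=1, b10=0, b11=0, b12=1, b13=0, b14=0, b15=0.
p1 = XOR of data positions {3,5,7,9,11,13,15} = 1⊕0⊕1⊕1⊕0⊕0⊕0 = 1
p2 = XOR of data positions {3,6,7,10,11,14,15} = 1⊕0⊕1⊕0⊕0⊕0⊕0 = 0
p4 = XOR of data positions {5,6,7,12,13,14,15} = 0⊕0⊕1⊕1⊕0⊕0⊕0 = 0
p8 = XOR of data positions {9,10,11,12,13,14,15} = 1⊕0⊕0⊕1⊕0⊕0⊕0 = 0
Parity bits p1,p2,p4,p8 = 1000

1000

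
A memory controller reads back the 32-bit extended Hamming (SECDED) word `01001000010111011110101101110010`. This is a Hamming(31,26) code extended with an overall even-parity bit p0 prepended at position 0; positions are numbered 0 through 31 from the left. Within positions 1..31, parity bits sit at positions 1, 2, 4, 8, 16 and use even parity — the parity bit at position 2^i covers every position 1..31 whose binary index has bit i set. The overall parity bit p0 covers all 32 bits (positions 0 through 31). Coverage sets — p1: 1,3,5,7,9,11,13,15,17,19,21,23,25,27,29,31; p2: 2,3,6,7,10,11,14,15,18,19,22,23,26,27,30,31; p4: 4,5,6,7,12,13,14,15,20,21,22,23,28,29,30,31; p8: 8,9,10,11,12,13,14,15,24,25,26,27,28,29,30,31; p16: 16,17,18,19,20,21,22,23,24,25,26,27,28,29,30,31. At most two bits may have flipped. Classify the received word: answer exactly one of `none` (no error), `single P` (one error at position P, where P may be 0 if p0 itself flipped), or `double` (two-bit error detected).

s1: b1⊕b3⊕b5⊕b7⊕b9⊕b11⊕b13⊕b15⊕b17⊕b19⊕b21⊕b23⊕b25⊕b27⊕b29⊕b31 = 1⊕0⊕0⊕0⊕1⊕1⊕1⊕1⊕1⊕0⊕0⊕1⊕1⊕1⊕0⊕0 = 1
s2: b2⊕b3⊕b6⊕b7⊕b10⊕b11⊕b14⊕b15⊕b18⊕b19⊕b22⊕b23⊕b26⊕b27⊕b30⊕b31 = 0⊕0⊕0⊕0⊕0⊕1⊕0⊕1⊕1⊕0⊕1⊕1⊕1⊕1⊕1⊕0 = 0
s4: b4⊕b5⊕b6⊕b7⊕b12⊕b13⊕b14⊕b15⊕b20⊕b21⊕b22⊕b23⊕b28⊕b29⊕b30⊕b31 = 1⊕0⊕0⊕0⊕1⊕1⊕0⊕1⊕1⊕0⊕1⊕1⊕0⊕0⊕1⊕0 = 0
s8: b8⊕b9⊕b10⊕b11⊕b12⊕b13⊕b14⊕b15⊕b24⊕b25⊕b26⊕b27⊕b28⊕b29⊕b30⊕b31 = 0⊕1⊕0⊕1⊕1⊕1⊕0⊕1⊕0⊕1⊕1⊕1⊕0⊕0⊕1⊕0 = 1
s16: b16⊕b17⊕b18⊕b19⊕b20⊕b21⊕b22⊕b23⊕b24⊕b25⊕b26⊕b27⊕b28⊕b29⊕b30⊕b31 = 1⊕1⊕1⊕0⊕1⊕0⊕1⊕1⊕0⊕1⊕1⊕1⊕0⊕0⊕1⊕0 = 0
Syndrome (s16...s1) = 01001 → position 9.
Overall parity (XOR of all 32 bits, including p0): 0⊕1⊕0⊕0⊕1⊕0⊕0⊕0⊕0⊕1⊕0⊕1⊕1⊕1⊕0⊕1⊕1⊕1⊕1⊕0⊕1⊕0⊕1⊕1⊕0⊕1⊕1⊕1⊕0⊕0⊕1⊕0 = 1
Overall=1, syndrome position=9 → single-bit error at position 9.

single 9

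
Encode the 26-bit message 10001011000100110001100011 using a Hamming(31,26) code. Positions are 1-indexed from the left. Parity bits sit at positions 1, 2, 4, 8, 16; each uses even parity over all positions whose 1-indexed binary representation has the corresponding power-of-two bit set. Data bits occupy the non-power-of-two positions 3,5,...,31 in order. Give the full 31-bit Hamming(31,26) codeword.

1111000110110001100110001100011

Place data bits at non-power-of-two positions: b3=1, b5=0, b6=0, b7=0, b9=1, b10=0, b11=1, b12=1, b13=0, b14=0, b15=0, b17=1, b18=0, b19=0, b20=1, b21=1, b22=0, b23=0, b24=0, b25=1, b26=1, b27=0, b28=0, b29=0, b30=1, b31=1.
p1 = XOR of data positions {3,5,7,9,11,13,15,17,19,21,23,25,27,29,31} = 1⊕0⊕0⊕1⊕1⊕0⊕0⊕1⊕0⊕1⊕0⊕1⊕0⊕0⊕1 = 1
p2 = XOR of data positions {3,6,7,10,11,14,15,18,19,22,23,26,27,30,31} = 1⊕0⊕0⊕0⊕1⊕0⊕0⊕0⊕0⊕0⊕0⊕1⊕0⊕1⊕1 = 1
p4 = XOR of data positions {5,6,7,12,13,14,15,20,21,22,23,28,29,30,31} = 0⊕0⊕0⊕1⊕0⊕0⊕0⊕1⊕1⊕0⊕0⊕0⊕0⊕1⊕1 = 1
p8 = XOR of data positions {9,10,11,12,13,14,15,24,25,26,27,28,29,30,31} = 1⊕0⊕1⊕1⊕0⊕0⊕0⊕0⊕1⊕1⊕0⊕0⊕0⊕1⊕1 = 1
p16 = XOR of data positions {17,18,19,20,21,22,23,24,25,26,27,28,29,30,31} = 1⊕0⊕0⊕1⊕1⊕0⊕0⊕0⊕1⊕1⊕0⊕0⊕0⊕1⊕1 = 1
Codeword b1..b31 = 1111000110110001100110001100011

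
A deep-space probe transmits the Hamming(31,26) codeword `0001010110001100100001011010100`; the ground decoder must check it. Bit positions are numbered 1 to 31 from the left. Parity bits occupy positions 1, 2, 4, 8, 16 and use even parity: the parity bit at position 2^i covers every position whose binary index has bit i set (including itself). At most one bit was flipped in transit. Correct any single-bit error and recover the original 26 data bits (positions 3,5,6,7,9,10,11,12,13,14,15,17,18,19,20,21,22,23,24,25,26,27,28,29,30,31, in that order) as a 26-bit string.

s1: b1⊕b3⊕b5⊕b7⊕b9⊕b11⊕b13⊕b15⊕b17⊕b19⊕b21⊕b23⊕b25⊕b27⊕b29⊕b31 = 0⊕0⊕0⊕0⊕1⊕0⊕1⊕0⊕1⊕0⊕0⊕0⊕1⊕1⊕1⊕0 = 0
s2: b2⊕b3⊕b6⊕b7⊕b10⊕b11⊕b14⊕b15⊕b18⊕b19⊕b22⊕b23⊕b26⊕b27⊕b30⊕b31 = 0⊕0⊕1⊕0⊕0⊕0⊕1⊕0⊕0⊕0⊕1⊕0⊕0⊕1⊕0⊕0 = 0
s4: b4⊕b5⊕b6⊕b7⊕b12⊕b13⊕b14⊕b15⊕b20⊕b21⊕b22⊕b23⊕b28⊕b29⊕b30⊕b31 = 1⊕0⊕1⊕0⊕0⊕1⊕1⊕0⊕0⊕0⊕1⊕0⊕0⊕1⊕0⊕0 = 0
s8: b8⊕b9⊕b10⊕b11⊕b12⊕b13⊕b14⊕b15⊕b24⊕b25⊕b26⊕b27⊕b28⊕b29⊕b30⊕b31 = 1⊕1⊕0⊕0⊕0⊕1⊕1⊕0⊕1⊕1⊕0⊕1⊕0⊕1⊕0⊕0 = 0
s16: b16⊕b17⊕b18⊕b19⊕b20⊕b21⊕b22⊕b23⊕b24⊕b25⊕b26⊕b27⊕b28⊕b29⊕b30⊕b31 = 0⊕1⊕0⊕0⊕0⊕0⊕1⊕0⊕1⊕1⊕0⊕1⊕0⊕1⊕0⊕0 = 0
Syndrome (s16...s1) = 00000 → position 0 (no error).
No correction needed.
Data bits at positions 3,5,6,7,9,10,11,12,13,14,15,17,18,19,20,21,22,23,24,25,26,27,28,29,30,31: 00101000110100001011010100

00101000110100001011010100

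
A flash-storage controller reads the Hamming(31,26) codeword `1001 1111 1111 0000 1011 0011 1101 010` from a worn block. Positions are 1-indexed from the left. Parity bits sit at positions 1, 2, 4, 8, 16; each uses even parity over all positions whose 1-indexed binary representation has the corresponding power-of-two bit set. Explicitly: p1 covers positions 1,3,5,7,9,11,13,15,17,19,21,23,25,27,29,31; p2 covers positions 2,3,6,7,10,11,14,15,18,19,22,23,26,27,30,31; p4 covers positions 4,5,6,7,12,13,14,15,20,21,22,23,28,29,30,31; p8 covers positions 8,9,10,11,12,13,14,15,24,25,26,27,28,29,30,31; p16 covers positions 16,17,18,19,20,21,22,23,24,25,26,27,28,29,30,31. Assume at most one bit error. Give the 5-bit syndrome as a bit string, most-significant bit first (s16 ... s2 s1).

s1: b1⊕b3⊕b5⊕b7⊕b9⊕b11⊕b13⊕b15⊕b17⊕b19⊕b21⊕b23⊕b25⊕b27⊕b29⊕b31 = 1⊕0⊕1⊕1⊕1⊕1⊕0⊕0⊕1⊕1⊕0⊕1⊕1⊕0⊕0⊕0 = 1
s2: b2⊕b3⊕b6⊕b7⊕b10⊕b11⊕b14⊕b15⊕b18⊕b19⊕b22⊕b23⊕b26⊕b27⊕b30⊕b31 = 0⊕0⊕1⊕1⊕1⊕1⊕0⊕0⊕0⊕1⊕0⊕1⊕1⊕0⊕1⊕0 = 0
s4: b4⊕b5⊕b6⊕b7⊕b12⊕b13⊕b14⊕b15⊕b20⊕b21⊕b22⊕b23⊕b28⊕b29⊕b30⊕b31 = 1⊕1⊕1⊕1⊕1⊕0⊕0⊕0⊕1⊕0⊕0⊕1⊕1⊕0⊕1⊕0 = 1
s8: b8⊕b9⊕b10⊕b11⊕b12⊕b13⊕b14⊕b15⊕b24⊕b25⊕b26⊕b27⊕b28⊕b29⊕b30⊕b31 = 1⊕1⊕1⊕1⊕1⊕0⊕0⊕0⊕1⊕1⊕1⊕0⊕1⊕0⊕1⊕0 = 0
s16: b16⊕b17⊕b18⊕b19⊕b20⊕b21⊕b22⊕b23⊕b24⊕b25⊕b26⊕b27⊕b28⊕b29⊕b30⊕b31 = 0⊕1⊕0⊕1⊕1⊕0⊕0⊕1⊕1⊕1⊕1⊕0⊕1⊕0⊕1⊕0 = 1
Syndrome (s16...s1) = 10101 → position 21.

10101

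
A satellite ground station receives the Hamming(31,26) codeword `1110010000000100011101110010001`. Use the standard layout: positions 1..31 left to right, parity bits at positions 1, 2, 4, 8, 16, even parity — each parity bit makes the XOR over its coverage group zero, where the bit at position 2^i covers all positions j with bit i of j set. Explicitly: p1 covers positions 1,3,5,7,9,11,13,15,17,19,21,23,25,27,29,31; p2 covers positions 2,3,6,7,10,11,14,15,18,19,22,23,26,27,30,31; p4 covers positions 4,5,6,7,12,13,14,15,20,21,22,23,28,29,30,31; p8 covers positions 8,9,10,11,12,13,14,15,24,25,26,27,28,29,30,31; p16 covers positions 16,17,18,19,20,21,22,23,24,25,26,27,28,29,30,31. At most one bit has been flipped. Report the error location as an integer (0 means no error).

0

s1: b1⊕b3⊕b5⊕b7⊕b9⊕b11⊕b13⊕b15⊕b17⊕b19⊕b21⊕b23⊕b25⊕b27⊕b29⊕b31 = 1⊕1⊕0⊕0⊕0⊕0⊕0⊕0⊕0⊕1⊕0⊕1⊕0⊕1⊕0⊕1 = 0
s2: b2⊕b3⊕b6⊕b7⊕b10⊕b11⊕b14⊕b15⊕b18⊕b19⊕b22⊕b23⊕b26⊕b27⊕b30⊕b31 = 1⊕1⊕1⊕0⊕0⊕0⊕1⊕0⊕1⊕1⊕1⊕1⊕0⊕1⊕0⊕1 = 0
s4: b4⊕b5⊕b6⊕b7⊕b12⊕b13⊕b14⊕b15⊕b20⊕b21⊕b22⊕b23⊕b28⊕b29⊕b30⊕b31 = 0⊕0⊕1⊕0⊕0⊕0⊕1⊕0⊕1⊕0⊕1⊕1⊕0⊕0⊕0⊕1 = 0
s8: b8⊕b9⊕b10⊕b11⊕b12⊕b13⊕b14⊕b15⊕b24⊕b25⊕b26⊕b27⊕b28⊕b29⊕b30⊕b31 = 0⊕0⊕0⊕0⊕0⊕0⊕1⊕0⊕1⊕0⊕0⊕1⊕0⊕0⊕0⊕1 = 0
s16: b16⊕b17⊕b18⊕b19⊕b20⊕b21⊕b22⊕b23⊕b24⊕b25⊕b26⊕b27⊕b28⊕b29⊕b30⊕b31 = 0⊕0⊕1⊕1⊕1⊕0⊕1⊕1⊕1⊕0⊕0⊕1⊕0⊕0⊕0⊕1 = 0
Syndrome (s16...s1) = 00000 → position 0 (no error).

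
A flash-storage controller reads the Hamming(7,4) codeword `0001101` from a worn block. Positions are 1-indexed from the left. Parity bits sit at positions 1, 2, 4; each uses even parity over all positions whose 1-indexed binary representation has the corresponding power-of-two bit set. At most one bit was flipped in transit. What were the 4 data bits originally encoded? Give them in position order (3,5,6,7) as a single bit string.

0111

s1: b1⊕b3⊕b5⊕b7 = 0⊕0⊕1⊕1 = 0
s2: b2⊕b3⊕b6⊕b7 = 0⊕0⊕0⊕1 = 1
s4: b4⊕b5⊕b6⊕b7 = 1⊕1⊕0⊕1 = 1
Syndrome (s4...s1) = 110 → position 6.
Flip bit 6: corrected codeword = 0001111
Data bits at positions 3,5,6,7: 0111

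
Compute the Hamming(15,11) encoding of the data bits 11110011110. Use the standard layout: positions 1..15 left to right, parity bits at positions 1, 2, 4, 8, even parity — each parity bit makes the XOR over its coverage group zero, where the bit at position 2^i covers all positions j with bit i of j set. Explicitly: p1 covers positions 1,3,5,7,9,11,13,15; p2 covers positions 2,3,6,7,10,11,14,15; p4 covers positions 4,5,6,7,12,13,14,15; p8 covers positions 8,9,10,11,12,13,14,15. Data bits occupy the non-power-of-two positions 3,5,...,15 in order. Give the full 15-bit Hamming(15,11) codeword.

Place data bits at non-power-of-two positions: b3=1, b5=1, b6=1, b7=1, b9=0, b10=0, b11=1, b12=1, b13=1, b14=1, b15=0.
p1 = XOR of data positions {3,5,7,9,11,13,15} = 1⊕1⊕1⊕0⊕1⊕1⊕0 = 1
p2 = XOR of data positions {3,6,7,10,11,14,15} = 1⊕1⊕1⊕0⊕1⊕1⊕0 = 1
p4 = XOR of data positions {5,6,7,12,13,14,15} = 1⊕1⊕1⊕1⊕1⊕1⊕0 = 0
p8 = XOR of data positions {9,10,11,12,13,14,15} = 0⊕0⊕1⊕1⊕1⊕1⊕0 = 0
Codeword b1..b15 = 111011100011110

111011100011110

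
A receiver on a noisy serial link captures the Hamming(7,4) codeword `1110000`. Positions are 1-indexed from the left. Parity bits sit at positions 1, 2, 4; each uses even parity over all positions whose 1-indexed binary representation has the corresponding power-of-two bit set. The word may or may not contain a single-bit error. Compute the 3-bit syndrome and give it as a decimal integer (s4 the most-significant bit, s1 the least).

0

s1: b1⊕b3⊕b5⊕b7 = 1⊕1⊕0⊕0 = 0
s2: b2⊕b3⊕b6⊕b7 = 1⊕1⊕0⊕0 = 0
s4: b4⊕b5⊕b6⊕b7 = 0⊕0⊕0⊕0 = 0
Syndrome (s4...s1) = 000 → position 0 (no error).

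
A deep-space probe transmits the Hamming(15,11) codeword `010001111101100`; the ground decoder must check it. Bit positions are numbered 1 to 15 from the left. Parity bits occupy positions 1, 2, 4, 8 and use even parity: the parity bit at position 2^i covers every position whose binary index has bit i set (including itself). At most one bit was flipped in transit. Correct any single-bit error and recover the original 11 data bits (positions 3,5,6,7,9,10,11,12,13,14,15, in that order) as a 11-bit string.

00110101100

s1: b1⊕b3⊕b5⊕b7⊕b9⊕b11⊕b13⊕b15 = 0⊕0⊕0⊕1⊕1⊕0⊕1⊕0 = 1
s2: b2⊕b3⊕b6⊕b7⊕b10⊕b11⊕b14⊕b15 = 1⊕0⊕1⊕1⊕1⊕0⊕0⊕0 = 0
s4: b4⊕b5⊕b6⊕b7⊕b12⊕b13⊕b14⊕b15 = 0⊕0⊕1⊕1⊕1⊕1⊕0⊕0 = 0
s8: b8⊕b9⊕b10⊕b11⊕b12⊕b13⊕b14⊕b15 = 1⊕1⊕1⊕0⊕1⊕1⊕0⊕0 = 1
Syndrome (s8...s1) = 1001 → position 9.
Flip bit 9: corrected codeword = 010001110101100
Data bits at positions 3,5,6,7,9,10,11,12,13,14,15: 00110101100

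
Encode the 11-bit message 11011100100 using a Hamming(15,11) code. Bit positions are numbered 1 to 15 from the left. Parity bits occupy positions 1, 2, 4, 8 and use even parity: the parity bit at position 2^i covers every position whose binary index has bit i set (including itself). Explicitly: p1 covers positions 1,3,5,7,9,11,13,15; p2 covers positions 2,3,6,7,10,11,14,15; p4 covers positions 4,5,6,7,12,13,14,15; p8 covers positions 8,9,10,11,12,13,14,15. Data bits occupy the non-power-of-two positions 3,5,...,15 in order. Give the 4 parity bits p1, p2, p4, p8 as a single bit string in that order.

Place data bits at non-power-of-two positions: b3=1, b5=1, b6=0, b7=1, b9=1, b10=1, b11=0, b12=0, b13=1, b14=0, b15=0.
p1 = XOR of data positions {3,5,7,9,11,13,15} = 1⊕1⊕1⊕1⊕0⊕1⊕0 = 1
p2 = XOR of data positions {3,6,7,10,11,14,15} = 1⊕0⊕1⊕1⊕0⊕0⊕0 = 1
p4 = XOR of data positions {5,6,7,12,13,14,15} = 1⊕0⊕1⊕0⊕1⊕0⊕0 = 1
p8 = XOR of data positions {9,10,11,12,13,14,15} = 1⊕1⊕0⊕0⊕1⊕0⊕0 = 1
Parity bits p1,p2,p4,p8 = 1111

1111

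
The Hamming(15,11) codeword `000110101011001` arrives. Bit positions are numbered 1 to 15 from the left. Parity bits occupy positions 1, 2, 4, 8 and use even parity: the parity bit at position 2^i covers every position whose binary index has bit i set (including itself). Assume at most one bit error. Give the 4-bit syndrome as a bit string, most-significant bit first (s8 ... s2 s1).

s1: b1⊕b3⊕b5⊕b7⊕b9⊕b11⊕b13⊕b15 = 0⊕0⊕1⊕1⊕1⊕1⊕0⊕1 = 1
s2: b2⊕b3⊕b6⊕b7⊕b10⊕b11⊕b14⊕b15 = 0⊕0⊕0⊕1⊕0⊕1⊕0⊕1 = 1
s4: b4⊕b5⊕b6⊕b7⊕b12⊕b13⊕b14⊕b15 = 1⊕1⊕0⊕1⊕1⊕0⊕0⊕1 = 1
s8: b8⊕b9⊕b10⊕b11⊕b12⊕b13⊕b14⊕b15 = 0⊕1⊕0⊕1⊕1⊕0⊕0⊕1 = 0
Syndrome (s8...s1) = 0111 → position 7.

0111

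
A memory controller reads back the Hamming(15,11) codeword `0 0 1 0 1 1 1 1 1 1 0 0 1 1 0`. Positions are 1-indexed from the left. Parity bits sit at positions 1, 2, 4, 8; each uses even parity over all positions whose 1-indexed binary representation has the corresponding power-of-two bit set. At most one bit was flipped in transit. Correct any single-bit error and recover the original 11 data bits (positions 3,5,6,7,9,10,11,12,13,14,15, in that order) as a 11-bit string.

11111100111

s1: b1⊕b3⊕b5⊕b7⊕b9⊕b11⊕b13⊕b15 = 0⊕1⊕1⊕1⊕1⊕0⊕1⊕0 = 1
s2: b2⊕b3⊕b6⊕b7⊕b10⊕b11⊕b14⊕b15 = 0⊕1⊕1⊕1⊕1⊕0⊕1⊕0 = 1
s4: b4⊕b5⊕b6⊕b7⊕b12⊕b13⊕b14⊕b15 = 0⊕1⊕1⊕1⊕0⊕1⊕1⊕0 = 1
s8: b8⊕b9⊕b10⊕b11⊕b12⊕b13⊕b14⊕b15 = 1⊕1⊕1⊕0⊕0⊕1⊕1⊕0 = 1
Syndrome (s8...s1) = 1111 → position 15.
Flip bit 15: corrected codeword = 001011111100111
Data bits at positions 3,5,6,7,9,10,11,12,13,14,15: 11111100111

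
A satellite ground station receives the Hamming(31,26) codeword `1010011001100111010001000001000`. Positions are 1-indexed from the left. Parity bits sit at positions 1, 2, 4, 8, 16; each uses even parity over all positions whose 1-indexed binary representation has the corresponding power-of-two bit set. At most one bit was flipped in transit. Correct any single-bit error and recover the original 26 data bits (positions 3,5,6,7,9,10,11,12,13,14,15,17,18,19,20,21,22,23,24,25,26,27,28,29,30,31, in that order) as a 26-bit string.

10110100011010001000001000

s1: b1⊕b3⊕b5⊕b7⊕b9⊕b11⊕b13⊕b15⊕b17⊕b19⊕b21⊕b23⊕b25⊕b27⊕b29⊕b31 = 1⊕1⊕0⊕1⊕0⊕1⊕0⊕1⊕0⊕0⊕0⊕0⊕0⊕0⊕0⊕0 = 1
s2: b2⊕b3⊕b6⊕b7⊕b10⊕b11⊕b14⊕b15⊕b18⊕b19⊕b22⊕b23⊕b26⊕b27⊕b30⊕b31 = 0⊕1⊕1⊕1⊕1⊕1⊕1⊕1⊕1⊕0⊕1⊕0⊕0⊕0⊕0⊕0 = 1
s4: b4⊕b5⊕b6⊕b7⊕b12⊕b13⊕b14⊕b15⊕b20⊕b21⊕b22⊕b23⊕b28⊕b29⊕b30⊕b31 = 0⊕0⊕1⊕1⊕0⊕0⊕1⊕1⊕0⊕0⊕1⊕0⊕1⊕0⊕0⊕0 = 0
s8: b8⊕b9⊕b10⊕b11⊕b12⊕b13⊕b14⊕b15⊕b24⊕b25⊕b26⊕b27⊕b28⊕b29⊕b30⊕b31 = 0⊕0⊕1⊕1⊕0⊕0⊕1⊕1⊕0⊕0⊕0⊕0⊕1⊕0⊕0⊕0 = 1
s16: b16⊕b17⊕b18⊕b19⊕b20⊕b21⊕b22⊕b23⊕b24⊕b25⊕b26⊕b27⊕b28⊕b29⊕b30⊕b31 = 1⊕0⊕1⊕0⊕0⊕0⊕1⊕0⊕0⊕0⊕0⊕0⊕1⊕0⊕0⊕0 = 0
Syndrome (s16...s1) = 01011 → position 11.
Flip bit 11: corrected codeword = 1010011001000111010001000001000
Data bits at positions 3,5,6,7,9,10,11,12,13,14,15,17,18,19,20,21,22,23,24,25,26,27,28,29,30,31: 10110100011010001000001000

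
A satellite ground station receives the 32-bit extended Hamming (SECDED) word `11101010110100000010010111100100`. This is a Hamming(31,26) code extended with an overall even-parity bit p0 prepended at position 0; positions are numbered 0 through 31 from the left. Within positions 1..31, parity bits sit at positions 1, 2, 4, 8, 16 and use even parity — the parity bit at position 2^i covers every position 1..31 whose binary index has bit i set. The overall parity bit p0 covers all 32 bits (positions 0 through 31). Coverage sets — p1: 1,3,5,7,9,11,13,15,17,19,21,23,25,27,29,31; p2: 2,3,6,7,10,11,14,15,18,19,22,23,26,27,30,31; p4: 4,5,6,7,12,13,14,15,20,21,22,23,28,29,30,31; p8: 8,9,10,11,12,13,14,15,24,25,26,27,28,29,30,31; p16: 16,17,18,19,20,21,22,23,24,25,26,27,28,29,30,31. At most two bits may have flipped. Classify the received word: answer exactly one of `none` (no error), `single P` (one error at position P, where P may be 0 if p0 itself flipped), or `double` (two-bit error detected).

single 29

s1: b1⊕b3⊕b5⊕b7⊕b9⊕b11⊕b13⊕b15⊕b17⊕b19⊕b21⊕b23⊕b25⊕b27⊕b29⊕b31 = 1⊕0⊕0⊕0⊕1⊕1⊕0⊕0⊕0⊕0⊕1⊕1⊕1⊕0⊕1⊕0 = 1
s2: b2⊕b3⊕b6⊕b7⊕b10⊕b11⊕b14⊕b15⊕b18⊕b19⊕b22⊕b23⊕b26⊕b27⊕b30⊕b31 = 1⊕0⊕1⊕0⊕0⊕1⊕0⊕0⊕1⊕0⊕0⊕1⊕1⊕0⊕0⊕0 = 0
s4: b4⊕b5⊕b6⊕b7⊕b12⊕b13⊕b14⊕b15⊕b20⊕b21⊕b22⊕b23⊕b28⊕b29⊕b30⊕b31 = 1⊕0⊕1⊕0⊕0⊕0⊕0⊕0⊕0⊕1⊕0⊕1⊕0⊕1⊕0⊕0 = 1
s8: b8⊕b9⊕b10⊕b11⊕b12⊕b13⊕b14⊕b15⊕b24⊕b25⊕b26⊕b27⊕b28⊕b29⊕b30⊕b31 = 1⊕1⊕0⊕1⊕0⊕0⊕0⊕0⊕1⊕1⊕1⊕0⊕0⊕1⊕0⊕0 = 1
s16: b16⊕b17⊕b18⊕b19⊕b20⊕b21⊕b22⊕b23⊕b24⊕b25⊕b26⊕b27⊕b28⊕b29⊕b30⊕b31 = 0⊕0⊕1⊕0⊕0⊕1⊕0⊕1⊕1⊕1⊕1⊕0⊕0⊕1⊕0⊕0 = 1
Syndrome (s16...s1) = 11101 → position 29.
Overall parity (XOR of all 32 bits, including p0): 1⊕1⊕1⊕0⊕1⊕0⊕1⊕0⊕1⊕1⊕0⊕1⊕0⊕0⊕0⊕0⊕0⊕0⊕1⊕0⊕0⊕1⊕0⊕1⊕1⊕1⊕1⊕0⊕0⊕1⊕0⊕0 = 1
Overall=1, syndrome position=29 → single-bit error at position 29.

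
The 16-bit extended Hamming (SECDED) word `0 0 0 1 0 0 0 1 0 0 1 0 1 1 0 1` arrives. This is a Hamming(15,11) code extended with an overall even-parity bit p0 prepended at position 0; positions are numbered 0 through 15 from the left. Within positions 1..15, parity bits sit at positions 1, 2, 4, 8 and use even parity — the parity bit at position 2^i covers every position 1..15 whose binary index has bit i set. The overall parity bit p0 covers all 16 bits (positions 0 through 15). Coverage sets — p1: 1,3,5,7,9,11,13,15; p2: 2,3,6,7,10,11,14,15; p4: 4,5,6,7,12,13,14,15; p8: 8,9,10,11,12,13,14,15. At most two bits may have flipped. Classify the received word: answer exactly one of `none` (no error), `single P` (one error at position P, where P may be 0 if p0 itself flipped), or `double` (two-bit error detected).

none

s1: b1⊕b3⊕b5⊕b7⊕b9⊕b11⊕b13⊕b15 = 0⊕1⊕0⊕1⊕0⊕0⊕1⊕1 = 0
s2: b2⊕b3⊕b6⊕b7⊕b10⊕b11⊕b14⊕b15 = 0⊕1⊕0⊕1⊕1⊕0⊕0⊕1 = 0
s4: b4⊕b5⊕b6⊕b7⊕b12⊕b13⊕b14⊕b15 = 0⊕0⊕0⊕1⊕1⊕1⊕0⊕1 = 0
s8: b8⊕b9⊕b10⊕b11⊕b12⊕b13⊕b14⊕b15 = 0⊕0⊕1⊕0⊕1⊕1⊕0⊕1 = 0
Syndrome (s8...s1) = 0000 → position 0 (no error).
Overall parity (XOR of all 16 bits, including p0): 0⊕0⊕0⊕1⊕0⊕0⊕0⊕1⊕0⊕0⊕1⊕0⊕1⊕1⊕0⊕1 = 0
Overall=0, syndrome position=0 → no error.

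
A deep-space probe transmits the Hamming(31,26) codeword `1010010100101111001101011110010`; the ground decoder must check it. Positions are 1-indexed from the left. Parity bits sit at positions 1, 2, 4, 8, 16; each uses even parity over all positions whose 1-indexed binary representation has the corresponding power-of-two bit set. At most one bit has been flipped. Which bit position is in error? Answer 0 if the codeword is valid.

s1: b1⊕b3⊕b5⊕b7⊕b9⊕b11⊕b13⊕b15⊕b17⊕b19⊕b21⊕b23⊕b25⊕b27⊕b29⊕b31 = 1⊕1⊕0⊕0⊕0⊕1⊕1⊕1⊕0⊕1⊕0⊕0⊕1⊕1⊕0⊕0 = 0
s2: b2⊕b3⊕b6⊕b7⊕b10⊕b11⊕b14⊕b15⊕b18⊕b19⊕b22⊕b23⊕b26⊕b27⊕b30⊕b31 = 0⊕1⊕1⊕0⊕0⊕1⊕1⊕1⊕0⊕1⊕1⊕0⊕1⊕1⊕1⊕0 = 0
s4: b4⊕b5⊕b6⊕b7⊕b12⊕b13⊕b14⊕b15⊕b20⊕b21⊕b22⊕b23⊕b28⊕b29⊕b30⊕b31 = 0⊕0⊕1⊕0⊕0⊕1⊕1⊕1⊕1⊕0⊕1⊕0⊕0⊕0⊕1⊕0 = 1
s8: b8⊕b9⊕b10⊕b11⊕b12⊕b13⊕b14⊕b15⊕b24⊕b25⊕b26⊕b27⊕b28⊕b29⊕b30⊕b31 = 1⊕0⊕0⊕1⊕0⊕1⊕1⊕1⊕1⊕1⊕1⊕1⊕0⊕0⊕1⊕0 = 0
s16: b16⊕b17⊕b18⊕b19⊕b20⊕b21⊕b22⊕b23⊕b24⊕b25⊕b26⊕b27⊕b28⊕b29⊕b30⊕b31 = 1⊕0⊕0⊕1⊕1⊕0⊕1⊕0⊕1⊕1⊕1⊕1⊕0⊕0⊕1⊕0 = 1
Syndrome (s16...s1) = 10100 → position 20.

20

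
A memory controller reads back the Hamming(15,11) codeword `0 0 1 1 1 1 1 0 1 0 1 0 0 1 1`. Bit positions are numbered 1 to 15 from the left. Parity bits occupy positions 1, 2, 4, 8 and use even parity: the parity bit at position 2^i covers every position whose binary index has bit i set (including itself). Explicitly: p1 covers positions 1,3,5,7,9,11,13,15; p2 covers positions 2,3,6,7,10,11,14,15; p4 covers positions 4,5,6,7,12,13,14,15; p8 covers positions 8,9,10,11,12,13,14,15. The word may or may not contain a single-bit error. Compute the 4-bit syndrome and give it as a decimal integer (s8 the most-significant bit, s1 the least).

0

s1: b1⊕b3⊕b5⊕b7⊕b9⊕b11⊕b13⊕b15 = 0⊕1⊕1⊕1⊕1⊕1⊕0⊕1 = 0
s2: b2⊕b3⊕b6⊕b7⊕b10⊕b11⊕b14⊕b15 = 0⊕1⊕1⊕1⊕0⊕1⊕1⊕1 = 0
s4: b4⊕b5⊕b6⊕b7⊕b12⊕b13⊕b14⊕b15 = 1⊕1⊕1⊕1⊕0⊕0⊕1⊕1 = 0
s8: b8⊕b9⊕b10⊕b11⊕b12⊕b13⊕b14⊕b15 = 0⊕1⊕0⊕1⊕0⊕0⊕1⊕1 = 0
Syndrome (s8...s1) = 0000 → position 0 (no error).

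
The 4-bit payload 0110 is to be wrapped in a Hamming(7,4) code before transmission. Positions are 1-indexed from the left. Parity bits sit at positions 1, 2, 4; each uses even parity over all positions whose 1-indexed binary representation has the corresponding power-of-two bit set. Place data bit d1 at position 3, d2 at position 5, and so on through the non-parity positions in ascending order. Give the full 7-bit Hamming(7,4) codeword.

1100110

Place data bits at non-power-of-two positions: b3=0, b5=1, b6=1, b7=0.
p1 = XOR of data positions {3,5,7} = 0⊕1⊕0 = 1
p2 = XOR of data positions {3,6,7} = 0⊕1⊕0 = 1
p4 = XOR of data positions {5,6,7} = 1⊕1⊕0 = 0
Codeword b1..b7 = 1100110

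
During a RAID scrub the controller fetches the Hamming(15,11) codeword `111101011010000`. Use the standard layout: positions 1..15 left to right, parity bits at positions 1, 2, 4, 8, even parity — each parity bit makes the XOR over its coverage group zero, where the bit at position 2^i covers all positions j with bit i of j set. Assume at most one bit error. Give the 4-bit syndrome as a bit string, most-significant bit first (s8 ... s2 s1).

s1: b1⊕b3⊕b5⊕b7⊕b9⊕b11⊕b13⊕b15 = 1⊕1⊕0⊕0⊕1⊕1⊕0⊕0 = 0
s2: b2⊕b3⊕b6⊕b7⊕b10⊕b11⊕b14⊕b15 = 1⊕1⊕1⊕0⊕0⊕1⊕0⊕0 = 0
s4: b4⊕b5⊕b6⊕b7⊕b12⊕b13⊕b14⊕b15 = 1⊕0⊕1⊕0⊕0⊕0⊕0⊕0 = 0
s8: b8⊕b9⊕b10⊕b11⊕b12⊕b13⊕b14⊕b15 = 1⊕1⊕0⊕1⊕0⊕0⊕0⊕0 = 1
Syndrome (s8...s1) = 1000 → position 8.

1000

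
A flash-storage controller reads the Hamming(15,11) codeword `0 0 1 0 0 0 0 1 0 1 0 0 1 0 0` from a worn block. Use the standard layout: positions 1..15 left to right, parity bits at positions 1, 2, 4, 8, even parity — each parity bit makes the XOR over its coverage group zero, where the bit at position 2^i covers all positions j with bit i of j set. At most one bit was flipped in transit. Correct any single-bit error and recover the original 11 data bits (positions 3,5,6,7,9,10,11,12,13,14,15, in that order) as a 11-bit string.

s1: b1⊕b3⊕b5⊕b7⊕b9⊕b11⊕b13⊕b15 = 0⊕1⊕0⊕0⊕0⊕0⊕1⊕0 = 0
s2: b2⊕b3⊕b6⊕b7⊕b10⊕b11⊕b14⊕b15 = 0⊕1⊕0⊕0⊕1⊕0⊕0⊕0 = 0
s4: b4⊕b5⊕b6⊕b7⊕b12⊕b13⊕b14⊕b15 = 0⊕0⊕0⊕0⊕0⊕1⊕0⊕0 = 1
s8: b8⊕b9⊕b10⊕b11⊕b12⊕b13⊕b14⊕b15 = 1⊕0⊕1⊕0⊕0⊕1⊕0⊕0 = 1
Syndrome (s8...s1) = 1100 → position 12.
Flip bit 12: corrected codeword = 001000010101100
Data bits at positions 3,5,6,7,9,10,11,12,13,14,15: 10000101100

10000101100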